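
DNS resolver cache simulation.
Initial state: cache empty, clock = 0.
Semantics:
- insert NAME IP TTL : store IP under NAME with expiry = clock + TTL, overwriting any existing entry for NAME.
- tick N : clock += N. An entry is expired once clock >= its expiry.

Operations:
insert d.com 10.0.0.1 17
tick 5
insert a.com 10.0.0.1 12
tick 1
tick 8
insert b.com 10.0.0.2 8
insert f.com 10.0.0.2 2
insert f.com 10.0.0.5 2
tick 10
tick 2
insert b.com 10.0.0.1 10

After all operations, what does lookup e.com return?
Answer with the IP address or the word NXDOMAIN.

Op 1: insert d.com -> 10.0.0.1 (expiry=0+17=17). clock=0
Op 2: tick 5 -> clock=5.
Op 3: insert a.com -> 10.0.0.1 (expiry=5+12=17). clock=5
Op 4: tick 1 -> clock=6.
Op 5: tick 8 -> clock=14.
Op 6: insert b.com -> 10.0.0.2 (expiry=14+8=22). clock=14
Op 7: insert f.com -> 10.0.0.2 (expiry=14+2=16). clock=14
Op 8: insert f.com -> 10.0.0.5 (expiry=14+2=16). clock=14
Op 9: tick 10 -> clock=24. purged={a.com,b.com,d.com,f.com}
Op 10: tick 2 -> clock=26.
Op 11: insert b.com -> 10.0.0.1 (expiry=26+10=36). clock=26
lookup e.com: not in cache (expired or never inserted)

Answer: NXDOMAIN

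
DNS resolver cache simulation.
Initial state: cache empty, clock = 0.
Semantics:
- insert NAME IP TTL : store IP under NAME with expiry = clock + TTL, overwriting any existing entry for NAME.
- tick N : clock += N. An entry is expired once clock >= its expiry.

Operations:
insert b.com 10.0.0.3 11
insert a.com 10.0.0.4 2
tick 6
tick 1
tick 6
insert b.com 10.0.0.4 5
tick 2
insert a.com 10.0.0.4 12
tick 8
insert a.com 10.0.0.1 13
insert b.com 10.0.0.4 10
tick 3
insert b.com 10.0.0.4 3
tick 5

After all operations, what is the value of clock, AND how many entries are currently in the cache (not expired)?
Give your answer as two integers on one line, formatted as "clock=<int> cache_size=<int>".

Answer: clock=31 cache_size=1

Derivation:
Op 1: insert b.com -> 10.0.0.3 (expiry=0+11=11). clock=0
Op 2: insert a.com -> 10.0.0.4 (expiry=0+2=2). clock=0
Op 3: tick 6 -> clock=6. purged={a.com}
Op 4: tick 1 -> clock=7.
Op 5: tick 6 -> clock=13. purged={b.com}
Op 6: insert b.com -> 10.0.0.4 (expiry=13+5=18). clock=13
Op 7: tick 2 -> clock=15.
Op 8: insert a.com -> 10.0.0.4 (expiry=15+12=27). clock=15
Op 9: tick 8 -> clock=23. purged={b.com}
Op 10: insert a.com -> 10.0.0.1 (expiry=23+13=36). clock=23
Op 11: insert b.com -> 10.0.0.4 (expiry=23+10=33). clock=23
Op 12: tick 3 -> clock=26.
Op 13: insert b.com -> 10.0.0.4 (expiry=26+3=29). clock=26
Op 14: tick 5 -> clock=31. purged={b.com}
Final clock = 31
Final cache (unexpired): {a.com} -> size=1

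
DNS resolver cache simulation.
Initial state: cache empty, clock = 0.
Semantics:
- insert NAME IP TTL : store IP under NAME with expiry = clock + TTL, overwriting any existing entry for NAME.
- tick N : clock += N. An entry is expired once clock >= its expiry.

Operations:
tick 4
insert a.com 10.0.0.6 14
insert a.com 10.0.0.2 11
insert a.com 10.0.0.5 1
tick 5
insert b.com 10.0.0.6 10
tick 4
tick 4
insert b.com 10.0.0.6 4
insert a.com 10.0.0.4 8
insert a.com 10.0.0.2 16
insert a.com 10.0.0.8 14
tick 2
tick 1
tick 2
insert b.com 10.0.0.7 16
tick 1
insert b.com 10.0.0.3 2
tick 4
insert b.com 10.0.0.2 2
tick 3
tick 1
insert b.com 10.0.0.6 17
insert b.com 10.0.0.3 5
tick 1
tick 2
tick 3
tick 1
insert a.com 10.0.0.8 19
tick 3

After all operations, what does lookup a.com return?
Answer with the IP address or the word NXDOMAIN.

Answer: 10.0.0.8

Derivation:
Op 1: tick 4 -> clock=4.
Op 2: insert a.com -> 10.0.0.6 (expiry=4+14=18). clock=4
Op 3: insert a.com -> 10.0.0.2 (expiry=4+11=15). clock=4
Op 4: insert a.com -> 10.0.0.5 (expiry=4+1=5). clock=4
Op 5: tick 5 -> clock=9. purged={a.com}
Op 6: insert b.com -> 10.0.0.6 (expiry=9+10=19). clock=9
Op 7: tick 4 -> clock=13.
Op 8: tick 4 -> clock=17.
Op 9: insert b.com -> 10.0.0.6 (expiry=17+4=21). clock=17
Op 10: insert a.com -> 10.0.0.4 (expiry=17+8=25). clock=17
Op 11: insert a.com -> 10.0.0.2 (expiry=17+16=33). clock=17
Op 12: insert a.com -> 10.0.0.8 (expiry=17+14=31). clock=17
Op 13: tick 2 -> clock=19.
Op 14: tick 1 -> clock=20.
Op 15: tick 2 -> clock=22. purged={b.com}
Op 16: insert b.com -> 10.0.0.7 (expiry=22+16=38). clock=22
Op 17: tick 1 -> clock=23.
Op 18: insert b.com -> 10.0.0.3 (expiry=23+2=25). clock=23
Op 19: tick 4 -> clock=27. purged={b.com}
Op 20: insert b.com -> 10.0.0.2 (expiry=27+2=29). clock=27
Op 21: tick 3 -> clock=30. purged={b.com}
Op 22: tick 1 -> clock=31. purged={a.com}
Op 23: insert b.com -> 10.0.0.6 (expiry=31+17=48). clock=31
Op 24: insert b.com -> 10.0.0.3 (expiry=31+5=36). clock=31
Op 25: tick 1 -> clock=32.
Op 26: tick 2 -> clock=34.
Op 27: tick 3 -> clock=37. purged={b.com}
Op 28: tick 1 -> clock=38.
Op 29: insert a.com -> 10.0.0.8 (expiry=38+19=57). clock=38
Op 30: tick 3 -> clock=41.
lookup a.com: present, ip=10.0.0.8 expiry=57 > clock=41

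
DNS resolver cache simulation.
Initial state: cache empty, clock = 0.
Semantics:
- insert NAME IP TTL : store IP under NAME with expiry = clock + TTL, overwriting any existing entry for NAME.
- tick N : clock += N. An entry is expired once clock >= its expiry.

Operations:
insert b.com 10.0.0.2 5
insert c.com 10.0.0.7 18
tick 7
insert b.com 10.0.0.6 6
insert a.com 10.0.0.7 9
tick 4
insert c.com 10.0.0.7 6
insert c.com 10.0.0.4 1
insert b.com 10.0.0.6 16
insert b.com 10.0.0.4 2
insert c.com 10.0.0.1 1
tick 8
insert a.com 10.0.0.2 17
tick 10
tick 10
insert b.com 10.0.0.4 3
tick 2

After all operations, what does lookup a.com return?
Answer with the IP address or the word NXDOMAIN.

Op 1: insert b.com -> 10.0.0.2 (expiry=0+5=5). clock=0
Op 2: insert c.com -> 10.0.0.7 (expiry=0+18=18). clock=0
Op 3: tick 7 -> clock=7. purged={b.com}
Op 4: insert b.com -> 10.0.0.6 (expiry=7+6=13). clock=7
Op 5: insert a.com -> 10.0.0.7 (expiry=7+9=16). clock=7
Op 6: tick 4 -> clock=11.
Op 7: insert c.com -> 10.0.0.7 (expiry=11+6=17). clock=11
Op 8: insert c.com -> 10.0.0.4 (expiry=11+1=12). clock=11
Op 9: insert b.com -> 10.0.0.6 (expiry=11+16=27). clock=11
Op 10: insert b.com -> 10.0.0.4 (expiry=11+2=13). clock=11
Op 11: insert c.com -> 10.0.0.1 (expiry=11+1=12). clock=11
Op 12: tick 8 -> clock=19. purged={a.com,b.com,c.com}
Op 13: insert a.com -> 10.0.0.2 (expiry=19+17=36). clock=19
Op 14: tick 10 -> clock=29.
Op 15: tick 10 -> clock=39. purged={a.com}
Op 16: insert b.com -> 10.0.0.4 (expiry=39+3=42). clock=39
Op 17: tick 2 -> clock=41.
lookup a.com: not in cache (expired or never inserted)

Answer: NXDOMAIN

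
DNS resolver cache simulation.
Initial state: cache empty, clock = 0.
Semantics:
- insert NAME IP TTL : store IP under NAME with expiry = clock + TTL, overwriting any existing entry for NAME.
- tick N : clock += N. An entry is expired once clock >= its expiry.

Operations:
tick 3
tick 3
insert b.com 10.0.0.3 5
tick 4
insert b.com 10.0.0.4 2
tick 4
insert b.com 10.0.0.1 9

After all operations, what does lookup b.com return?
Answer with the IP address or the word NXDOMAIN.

Op 1: tick 3 -> clock=3.
Op 2: tick 3 -> clock=6.
Op 3: insert b.com -> 10.0.0.3 (expiry=6+5=11). clock=6
Op 4: tick 4 -> clock=10.
Op 5: insert b.com -> 10.0.0.4 (expiry=10+2=12). clock=10
Op 6: tick 4 -> clock=14. purged={b.com}
Op 7: insert b.com -> 10.0.0.1 (expiry=14+9=23). clock=14
lookup b.com: present, ip=10.0.0.1 expiry=23 > clock=14

Answer: 10.0.0.1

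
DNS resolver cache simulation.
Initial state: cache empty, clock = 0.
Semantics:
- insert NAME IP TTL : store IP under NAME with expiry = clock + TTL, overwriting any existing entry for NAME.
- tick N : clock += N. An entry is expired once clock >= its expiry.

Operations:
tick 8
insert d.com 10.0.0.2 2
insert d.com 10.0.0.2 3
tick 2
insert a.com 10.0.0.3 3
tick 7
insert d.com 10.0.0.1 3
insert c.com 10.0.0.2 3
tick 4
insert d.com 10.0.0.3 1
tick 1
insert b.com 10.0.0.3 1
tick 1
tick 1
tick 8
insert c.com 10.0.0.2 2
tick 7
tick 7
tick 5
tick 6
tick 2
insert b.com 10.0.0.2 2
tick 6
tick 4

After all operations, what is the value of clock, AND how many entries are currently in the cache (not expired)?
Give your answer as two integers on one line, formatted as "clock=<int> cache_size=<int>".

Answer: clock=69 cache_size=0

Derivation:
Op 1: tick 8 -> clock=8.
Op 2: insert d.com -> 10.0.0.2 (expiry=8+2=10). clock=8
Op 3: insert d.com -> 10.0.0.2 (expiry=8+3=11). clock=8
Op 4: tick 2 -> clock=10.
Op 5: insert a.com -> 10.0.0.3 (expiry=10+3=13). clock=10
Op 6: tick 7 -> clock=17. purged={a.com,d.com}
Op 7: insert d.com -> 10.0.0.1 (expiry=17+3=20). clock=17
Op 8: insert c.com -> 10.0.0.2 (expiry=17+3=20). clock=17
Op 9: tick 4 -> clock=21. purged={c.com,d.com}
Op 10: insert d.com -> 10.0.0.3 (expiry=21+1=22). clock=21
Op 11: tick 1 -> clock=22. purged={d.com}
Op 12: insert b.com -> 10.0.0.3 (expiry=22+1=23). clock=22
Op 13: tick 1 -> clock=23. purged={b.com}
Op 14: tick 1 -> clock=24.
Op 15: tick 8 -> clock=32.
Op 16: insert c.com -> 10.0.0.2 (expiry=32+2=34). clock=32
Op 17: tick 7 -> clock=39. purged={c.com}
Op 18: tick 7 -> clock=46.
Op 19: tick 5 -> clock=51.
Op 20: tick 6 -> clock=57.
Op 21: tick 2 -> clock=59.
Op 22: insert b.com -> 10.0.0.2 (expiry=59+2=61). clock=59
Op 23: tick 6 -> clock=65. purged={b.com}
Op 24: tick 4 -> clock=69.
Final clock = 69
Final cache (unexpired): {} -> size=0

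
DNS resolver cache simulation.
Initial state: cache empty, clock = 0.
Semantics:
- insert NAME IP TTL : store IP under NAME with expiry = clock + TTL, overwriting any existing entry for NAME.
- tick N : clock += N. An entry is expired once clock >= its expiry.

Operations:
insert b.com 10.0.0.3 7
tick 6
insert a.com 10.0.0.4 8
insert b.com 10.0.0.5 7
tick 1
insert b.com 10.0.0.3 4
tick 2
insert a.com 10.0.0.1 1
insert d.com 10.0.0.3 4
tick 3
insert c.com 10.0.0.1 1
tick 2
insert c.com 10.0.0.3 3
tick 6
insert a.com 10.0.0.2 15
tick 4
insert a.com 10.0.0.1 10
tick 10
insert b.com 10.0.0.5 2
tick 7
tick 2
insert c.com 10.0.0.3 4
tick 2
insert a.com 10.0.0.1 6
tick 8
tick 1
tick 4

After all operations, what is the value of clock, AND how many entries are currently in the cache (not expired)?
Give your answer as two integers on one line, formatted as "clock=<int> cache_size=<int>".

Op 1: insert b.com -> 10.0.0.3 (expiry=0+7=7). clock=0
Op 2: tick 6 -> clock=6.
Op 3: insert a.com -> 10.0.0.4 (expiry=6+8=14). clock=6
Op 4: insert b.com -> 10.0.0.5 (expiry=6+7=13). clock=6
Op 5: tick 1 -> clock=7.
Op 6: insert b.com -> 10.0.0.3 (expiry=7+4=11). clock=7
Op 7: tick 2 -> clock=9.
Op 8: insert a.com -> 10.0.0.1 (expiry=9+1=10). clock=9
Op 9: insert d.com -> 10.0.0.3 (expiry=9+4=13). clock=9
Op 10: tick 3 -> clock=12. purged={a.com,b.com}
Op 11: insert c.com -> 10.0.0.1 (expiry=12+1=13). clock=12
Op 12: tick 2 -> clock=14. purged={c.com,d.com}
Op 13: insert c.com -> 10.0.0.3 (expiry=14+3=17). clock=14
Op 14: tick 6 -> clock=20. purged={c.com}
Op 15: insert a.com -> 10.0.0.2 (expiry=20+15=35). clock=20
Op 16: tick 4 -> clock=24.
Op 17: insert a.com -> 10.0.0.1 (expiry=24+10=34). clock=24
Op 18: tick 10 -> clock=34. purged={a.com}
Op 19: insert b.com -> 10.0.0.5 (expiry=34+2=36). clock=34
Op 20: tick 7 -> clock=41. purged={b.com}
Op 21: tick 2 -> clock=43.
Op 22: insert c.com -> 10.0.0.3 (expiry=43+4=47). clock=43
Op 23: tick 2 -> clock=45.
Op 24: insert a.com -> 10.0.0.1 (expiry=45+6=51). clock=45
Op 25: tick 8 -> clock=53. purged={a.com,c.com}
Op 26: tick 1 -> clock=54.
Op 27: tick 4 -> clock=58.
Final clock = 58
Final cache (unexpired): {} -> size=0

Answer: clock=58 cache_size=0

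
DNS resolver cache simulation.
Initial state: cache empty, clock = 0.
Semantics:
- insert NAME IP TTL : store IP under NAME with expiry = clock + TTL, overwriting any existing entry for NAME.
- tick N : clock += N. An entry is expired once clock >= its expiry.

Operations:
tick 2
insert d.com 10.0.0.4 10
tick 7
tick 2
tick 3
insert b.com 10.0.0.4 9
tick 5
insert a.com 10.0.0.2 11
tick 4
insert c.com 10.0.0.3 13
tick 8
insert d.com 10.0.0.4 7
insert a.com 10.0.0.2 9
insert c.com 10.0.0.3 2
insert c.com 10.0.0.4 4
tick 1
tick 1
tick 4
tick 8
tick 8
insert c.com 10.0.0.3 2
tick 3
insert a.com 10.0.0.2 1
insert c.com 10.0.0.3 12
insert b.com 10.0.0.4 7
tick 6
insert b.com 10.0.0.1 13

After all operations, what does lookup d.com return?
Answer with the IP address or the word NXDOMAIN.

Op 1: tick 2 -> clock=2.
Op 2: insert d.com -> 10.0.0.4 (expiry=2+10=12). clock=2
Op 3: tick 7 -> clock=9.
Op 4: tick 2 -> clock=11.
Op 5: tick 3 -> clock=14. purged={d.com}
Op 6: insert b.com -> 10.0.0.4 (expiry=14+9=23). clock=14
Op 7: tick 5 -> clock=19.
Op 8: insert a.com -> 10.0.0.2 (expiry=19+11=30). clock=19
Op 9: tick 4 -> clock=23. purged={b.com}
Op 10: insert c.com -> 10.0.0.3 (expiry=23+13=36). clock=23
Op 11: tick 8 -> clock=31. purged={a.com}
Op 12: insert d.com -> 10.0.0.4 (expiry=31+7=38). clock=31
Op 13: insert a.com -> 10.0.0.2 (expiry=31+9=40). clock=31
Op 14: insert c.com -> 10.0.0.3 (expiry=31+2=33). clock=31
Op 15: insert c.com -> 10.0.0.4 (expiry=31+4=35). clock=31
Op 16: tick 1 -> clock=32.
Op 17: tick 1 -> clock=33.
Op 18: tick 4 -> clock=37. purged={c.com}
Op 19: tick 8 -> clock=45. purged={a.com,d.com}
Op 20: tick 8 -> clock=53.
Op 21: insert c.com -> 10.0.0.3 (expiry=53+2=55). clock=53
Op 22: tick 3 -> clock=56. purged={c.com}
Op 23: insert a.com -> 10.0.0.2 (expiry=56+1=57). clock=56
Op 24: insert c.com -> 10.0.0.3 (expiry=56+12=68). clock=56
Op 25: insert b.com -> 10.0.0.4 (expiry=56+7=63). clock=56
Op 26: tick 6 -> clock=62. purged={a.com}
Op 27: insert b.com -> 10.0.0.1 (expiry=62+13=75). clock=62
lookup d.com: not in cache (expired or never inserted)

Answer: NXDOMAIN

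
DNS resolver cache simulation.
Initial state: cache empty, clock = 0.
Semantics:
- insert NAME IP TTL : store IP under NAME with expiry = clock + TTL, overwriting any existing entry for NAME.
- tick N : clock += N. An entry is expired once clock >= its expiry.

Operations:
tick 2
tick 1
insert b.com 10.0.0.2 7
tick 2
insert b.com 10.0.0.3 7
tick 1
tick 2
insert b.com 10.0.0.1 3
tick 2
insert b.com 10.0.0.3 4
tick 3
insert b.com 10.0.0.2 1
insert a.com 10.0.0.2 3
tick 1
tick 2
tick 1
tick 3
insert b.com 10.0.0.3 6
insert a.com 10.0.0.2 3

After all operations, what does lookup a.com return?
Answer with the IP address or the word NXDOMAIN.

Op 1: tick 2 -> clock=2.
Op 2: tick 1 -> clock=3.
Op 3: insert b.com -> 10.0.0.2 (expiry=3+7=10). clock=3
Op 4: tick 2 -> clock=5.
Op 5: insert b.com -> 10.0.0.3 (expiry=5+7=12). clock=5
Op 6: tick 1 -> clock=6.
Op 7: tick 2 -> clock=8.
Op 8: insert b.com -> 10.0.0.1 (expiry=8+3=11). clock=8
Op 9: tick 2 -> clock=10.
Op 10: insert b.com -> 10.0.0.3 (expiry=10+4=14). clock=10
Op 11: tick 3 -> clock=13.
Op 12: insert b.com -> 10.0.0.2 (expiry=13+1=14). clock=13
Op 13: insert a.com -> 10.0.0.2 (expiry=13+3=16). clock=13
Op 14: tick 1 -> clock=14. purged={b.com}
Op 15: tick 2 -> clock=16. purged={a.com}
Op 16: tick 1 -> clock=17.
Op 17: tick 3 -> clock=20.
Op 18: insert b.com -> 10.0.0.3 (expiry=20+6=26). clock=20
Op 19: insert a.com -> 10.0.0.2 (expiry=20+3=23). clock=20
lookup a.com: present, ip=10.0.0.2 expiry=23 > clock=20

Answer: 10.0.0.2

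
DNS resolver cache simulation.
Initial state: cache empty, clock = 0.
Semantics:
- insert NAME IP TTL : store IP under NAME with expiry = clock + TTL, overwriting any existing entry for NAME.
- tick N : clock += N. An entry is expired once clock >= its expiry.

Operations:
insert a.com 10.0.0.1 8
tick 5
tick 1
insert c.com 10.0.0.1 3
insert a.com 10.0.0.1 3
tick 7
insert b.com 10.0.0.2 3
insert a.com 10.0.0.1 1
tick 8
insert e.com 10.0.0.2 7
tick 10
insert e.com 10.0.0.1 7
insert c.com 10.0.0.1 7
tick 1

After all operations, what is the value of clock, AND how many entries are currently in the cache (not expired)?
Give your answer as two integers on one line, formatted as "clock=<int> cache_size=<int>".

Answer: clock=32 cache_size=2

Derivation:
Op 1: insert a.com -> 10.0.0.1 (expiry=0+8=8). clock=0
Op 2: tick 5 -> clock=5.
Op 3: tick 1 -> clock=6.
Op 4: insert c.com -> 10.0.0.1 (expiry=6+3=9). clock=6
Op 5: insert a.com -> 10.0.0.1 (expiry=6+3=9). clock=6
Op 6: tick 7 -> clock=13. purged={a.com,c.com}
Op 7: insert b.com -> 10.0.0.2 (expiry=13+3=16). clock=13
Op 8: insert a.com -> 10.0.0.1 (expiry=13+1=14). clock=13
Op 9: tick 8 -> clock=21. purged={a.com,b.com}
Op 10: insert e.com -> 10.0.0.2 (expiry=21+7=28). clock=21
Op 11: tick 10 -> clock=31. purged={e.com}
Op 12: insert e.com -> 10.0.0.1 (expiry=31+7=38). clock=31
Op 13: insert c.com -> 10.0.0.1 (expiry=31+7=38). clock=31
Op 14: tick 1 -> clock=32.
Final clock = 32
Final cache (unexpired): {c.com,e.com} -> size=2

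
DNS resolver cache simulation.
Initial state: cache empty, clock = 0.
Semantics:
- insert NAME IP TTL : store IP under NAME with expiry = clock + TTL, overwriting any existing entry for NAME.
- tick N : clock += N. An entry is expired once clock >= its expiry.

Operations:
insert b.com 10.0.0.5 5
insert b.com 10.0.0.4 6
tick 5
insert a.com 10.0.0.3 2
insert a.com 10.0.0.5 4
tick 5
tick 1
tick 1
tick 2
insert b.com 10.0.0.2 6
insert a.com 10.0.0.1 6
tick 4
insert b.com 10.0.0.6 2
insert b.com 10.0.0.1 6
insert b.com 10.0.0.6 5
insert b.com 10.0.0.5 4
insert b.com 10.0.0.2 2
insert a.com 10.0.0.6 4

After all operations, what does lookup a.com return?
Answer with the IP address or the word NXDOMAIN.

Answer: 10.0.0.6

Derivation:
Op 1: insert b.com -> 10.0.0.5 (expiry=0+5=5). clock=0
Op 2: insert b.com -> 10.0.0.4 (expiry=0+6=6). clock=0
Op 3: tick 5 -> clock=5.
Op 4: insert a.com -> 10.0.0.3 (expiry=5+2=7). clock=5
Op 5: insert a.com -> 10.0.0.5 (expiry=5+4=9). clock=5
Op 6: tick 5 -> clock=10. purged={a.com,b.com}
Op 7: tick 1 -> clock=11.
Op 8: tick 1 -> clock=12.
Op 9: tick 2 -> clock=14.
Op 10: insert b.com -> 10.0.0.2 (expiry=14+6=20). clock=14
Op 11: insert a.com -> 10.0.0.1 (expiry=14+6=20). clock=14
Op 12: tick 4 -> clock=18.
Op 13: insert b.com -> 10.0.0.6 (expiry=18+2=20). clock=18
Op 14: insert b.com -> 10.0.0.1 (expiry=18+6=24). clock=18
Op 15: insert b.com -> 10.0.0.6 (expiry=18+5=23). clock=18
Op 16: insert b.com -> 10.0.0.5 (expiry=18+4=22). clock=18
Op 17: insert b.com -> 10.0.0.2 (expiry=18+2=20). clock=18
Op 18: insert a.com -> 10.0.0.6 (expiry=18+4=22). clock=18
lookup a.com: present, ip=10.0.0.6 expiry=22 > clock=18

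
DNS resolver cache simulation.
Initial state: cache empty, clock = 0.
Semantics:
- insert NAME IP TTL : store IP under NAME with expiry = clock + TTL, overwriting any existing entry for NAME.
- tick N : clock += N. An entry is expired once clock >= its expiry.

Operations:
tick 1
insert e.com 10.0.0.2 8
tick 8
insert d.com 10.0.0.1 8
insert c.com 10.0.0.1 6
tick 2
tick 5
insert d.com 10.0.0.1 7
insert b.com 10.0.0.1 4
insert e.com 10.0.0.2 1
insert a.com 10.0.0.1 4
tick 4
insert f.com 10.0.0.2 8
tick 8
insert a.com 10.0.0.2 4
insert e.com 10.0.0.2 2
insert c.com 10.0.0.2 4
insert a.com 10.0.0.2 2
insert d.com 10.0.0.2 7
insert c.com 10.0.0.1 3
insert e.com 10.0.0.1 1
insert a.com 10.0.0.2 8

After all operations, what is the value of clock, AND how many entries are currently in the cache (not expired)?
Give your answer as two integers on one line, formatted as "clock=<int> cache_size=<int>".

Answer: clock=28 cache_size=4

Derivation:
Op 1: tick 1 -> clock=1.
Op 2: insert e.com -> 10.0.0.2 (expiry=1+8=9). clock=1
Op 3: tick 8 -> clock=9. purged={e.com}
Op 4: insert d.com -> 10.0.0.1 (expiry=9+8=17). clock=9
Op 5: insert c.com -> 10.0.0.1 (expiry=9+6=15). clock=9
Op 6: tick 2 -> clock=11.
Op 7: tick 5 -> clock=16. purged={c.com}
Op 8: insert d.com -> 10.0.0.1 (expiry=16+7=23). clock=16
Op 9: insert b.com -> 10.0.0.1 (expiry=16+4=20). clock=16
Op 10: insert e.com -> 10.0.0.2 (expiry=16+1=17). clock=16
Op 11: insert a.com -> 10.0.0.1 (expiry=16+4=20). clock=16
Op 12: tick 4 -> clock=20. purged={a.com,b.com,e.com}
Op 13: insert f.com -> 10.0.0.2 (expiry=20+8=28). clock=20
Op 14: tick 8 -> clock=28. purged={d.com,f.com}
Op 15: insert a.com -> 10.0.0.2 (expiry=28+4=32). clock=28
Op 16: insert e.com -> 10.0.0.2 (expiry=28+2=30). clock=28
Op 17: insert c.com -> 10.0.0.2 (expiry=28+4=32). clock=28
Op 18: insert a.com -> 10.0.0.2 (expiry=28+2=30). clock=28
Op 19: insert d.com -> 10.0.0.2 (expiry=28+7=35). clock=28
Op 20: insert c.com -> 10.0.0.1 (expiry=28+3=31). clock=28
Op 21: insert e.com -> 10.0.0.1 (expiry=28+1=29). clock=28
Op 22: insert a.com -> 10.0.0.2 (expiry=28+8=36). clock=28
Final clock = 28
Final cache (unexpired): {a.com,c.com,d.com,e.com} -> size=4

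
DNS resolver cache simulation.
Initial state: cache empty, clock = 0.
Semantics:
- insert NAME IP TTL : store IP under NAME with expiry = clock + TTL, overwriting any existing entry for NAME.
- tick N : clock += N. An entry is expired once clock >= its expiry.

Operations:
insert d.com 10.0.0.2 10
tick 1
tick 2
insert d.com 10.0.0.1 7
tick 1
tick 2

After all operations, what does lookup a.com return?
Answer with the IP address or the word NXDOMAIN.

Op 1: insert d.com -> 10.0.0.2 (expiry=0+10=10). clock=0
Op 2: tick 1 -> clock=1.
Op 3: tick 2 -> clock=3.
Op 4: insert d.com -> 10.0.0.1 (expiry=3+7=10). clock=3
Op 5: tick 1 -> clock=4.
Op 6: tick 2 -> clock=6.
lookup a.com: not in cache (expired or never inserted)

Answer: NXDOMAIN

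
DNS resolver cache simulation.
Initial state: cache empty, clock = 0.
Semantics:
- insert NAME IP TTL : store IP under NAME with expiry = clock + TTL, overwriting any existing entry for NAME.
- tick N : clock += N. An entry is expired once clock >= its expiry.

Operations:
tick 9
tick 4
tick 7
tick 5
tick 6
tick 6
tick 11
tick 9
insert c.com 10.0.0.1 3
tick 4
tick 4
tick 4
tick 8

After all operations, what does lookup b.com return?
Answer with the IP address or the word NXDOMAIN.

Answer: NXDOMAIN

Derivation:
Op 1: tick 9 -> clock=9.
Op 2: tick 4 -> clock=13.
Op 3: tick 7 -> clock=20.
Op 4: tick 5 -> clock=25.
Op 5: tick 6 -> clock=31.
Op 6: tick 6 -> clock=37.
Op 7: tick 11 -> clock=48.
Op 8: tick 9 -> clock=57.
Op 9: insert c.com -> 10.0.0.1 (expiry=57+3=60). clock=57
Op 10: tick 4 -> clock=61. purged={c.com}
Op 11: tick 4 -> clock=65.
Op 12: tick 4 -> clock=69.
Op 13: tick 8 -> clock=77.
lookup b.com: not in cache (expired or never inserted)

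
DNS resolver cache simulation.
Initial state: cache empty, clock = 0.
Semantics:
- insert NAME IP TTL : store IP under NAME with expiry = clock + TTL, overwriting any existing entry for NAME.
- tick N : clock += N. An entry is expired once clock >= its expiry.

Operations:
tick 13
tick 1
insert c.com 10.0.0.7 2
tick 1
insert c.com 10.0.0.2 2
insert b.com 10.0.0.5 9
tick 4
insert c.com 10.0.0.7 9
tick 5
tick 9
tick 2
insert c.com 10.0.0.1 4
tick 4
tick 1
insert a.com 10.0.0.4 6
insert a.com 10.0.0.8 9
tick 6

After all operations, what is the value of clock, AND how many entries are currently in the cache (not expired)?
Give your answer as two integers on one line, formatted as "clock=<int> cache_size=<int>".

Answer: clock=46 cache_size=1

Derivation:
Op 1: tick 13 -> clock=13.
Op 2: tick 1 -> clock=14.
Op 3: insert c.com -> 10.0.0.7 (expiry=14+2=16). clock=14
Op 4: tick 1 -> clock=15.
Op 5: insert c.com -> 10.0.0.2 (expiry=15+2=17). clock=15
Op 6: insert b.com -> 10.0.0.5 (expiry=15+9=24). clock=15
Op 7: tick 4 -> clock=19. purged={c.com}
Op 8: insert c.com -> 10.0.0.7 (expiry=19+9=28). clock=19
Op 9: tick 5 -> clock=24. purged={b.com}
Op 10: tick 9 -> clock=33. purged={c.com}
Op 11: tick 2 -> clock=35.
Op 12: insert c.com -> 10.0.0.1 (expiry=35+4=39). clock=35
Op 13: tick 4 -> clock=39. purged={c.com}
Op 14: tick 1 -> clock=40.
Op 15: insert a.com -> 10.0.0.4 (expiry=40+6=46). clock=40
Op 16: insert a.com -> 10.0.0.8 (expiry=40+9=49). clock=40
Op 17: tick 6 -> clock=46.
Final clock = 46
Final cache (unexpired): {a.com} -> size=1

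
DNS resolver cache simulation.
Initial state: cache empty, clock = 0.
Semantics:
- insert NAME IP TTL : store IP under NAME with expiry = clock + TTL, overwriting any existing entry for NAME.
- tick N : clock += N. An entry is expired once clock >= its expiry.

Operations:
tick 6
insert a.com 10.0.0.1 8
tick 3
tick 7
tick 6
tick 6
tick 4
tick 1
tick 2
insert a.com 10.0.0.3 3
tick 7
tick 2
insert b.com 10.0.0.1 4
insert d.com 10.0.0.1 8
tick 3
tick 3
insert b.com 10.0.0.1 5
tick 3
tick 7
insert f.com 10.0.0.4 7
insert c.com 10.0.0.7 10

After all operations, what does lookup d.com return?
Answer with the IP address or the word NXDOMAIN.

Answer: NXDOMAIN

Derivation:
Op 1: tick 6 -> clock=6.
Op 2: insert a.com -> 10.0.0.1 (expiry=6+8=14). clock=6
Op 3: tick 3 -> clock=9.
Op 4: tick 7 -> clock=16. purged={a.com}
Op 5: tick 6 -> clock=22.
Op 6: tick 6 -> clock=28.
Op 7: tick 4 -> clock=32.
Op 8: tick 1 -> clock=33.
Op 9: tick 2 -> clock=35.
Op 10: insert a.com -> 10.0.0.3 (expiry=35+3=38). clock=35
Op 11: tick 7 -> clock=42. purged={a.com}
Op 12: tick 2 -> clock=44.
Op 13: insert b.com -> 10.0.0.1 (expiry=44+4=48). clock=44
Op 14: insert d.com -> 10.0.0.1 (expiry=44+8=52). clock=44
Op 15: tick 3 -> clock=47.
Op 16: tick 3 -> clock=50. purged={b.com}
Op 17: insert b.com -> 10.0.0.1 (expiry=50+5=55). clock=50
Op 18: tick 3 -> clock=53. purged={d.com}
Op 19: tick 7 -> clock=60. purged={b.com}
Op 20: insert f.com -> 10.0.0.4 (expiry=60+7=67). clock=60
Op 21: insert c.com -> 10.0.0.7 (expiry=60+10=70). clock=60
lookup d.com: not in cache (expired or never inserted)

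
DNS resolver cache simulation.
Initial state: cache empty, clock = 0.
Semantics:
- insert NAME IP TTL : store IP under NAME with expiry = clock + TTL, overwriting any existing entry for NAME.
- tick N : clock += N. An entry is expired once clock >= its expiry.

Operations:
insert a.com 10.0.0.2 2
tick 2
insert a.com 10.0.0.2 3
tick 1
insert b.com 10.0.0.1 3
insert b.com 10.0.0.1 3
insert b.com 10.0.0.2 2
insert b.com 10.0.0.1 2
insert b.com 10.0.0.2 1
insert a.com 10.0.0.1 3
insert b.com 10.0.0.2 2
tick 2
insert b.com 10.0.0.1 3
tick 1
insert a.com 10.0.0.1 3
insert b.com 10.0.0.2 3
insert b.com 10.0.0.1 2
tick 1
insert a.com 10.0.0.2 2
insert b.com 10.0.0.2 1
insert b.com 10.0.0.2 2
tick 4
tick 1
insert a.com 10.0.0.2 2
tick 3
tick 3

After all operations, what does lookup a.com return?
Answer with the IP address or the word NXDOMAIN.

Answer: NXDOMAIN

Derivation:
Op 1: insert a.com -> 10.0.0.2 (expiry=0+2=2). clock=0
Op 2: tick 2 -> clock=2. purged={a.com}
Op 3: insert a.com -> 10.0.0.2 (expiry=2+3=5). clock=2
Op 4: tick 1 -> clock=3.
Op 5: insert b.com -> 10.0.0.1 (expiry=3+3=6). clock=3
Op 6: insert b.com -> 10.0.0.1 (expiry=3+3=6). clock=3
Op 7: insert b.com -> 10.0.0.2 (expiry=3+2=5). clock=3
Op 8: insert b.com -> 10.0.0.1 (expiry=3+2=5). clock=3
Op 9: insert b.com -> 10.0.0.2 (expiry=3+1=4). clock=3
Op 10: insert a.com -> 10.0.0.1 (expiry=3+3=6). clock=3
Op 11: insert b.com -> 10.0.0.2 (expiry=3+2=5). clock=3
Op 12: tick 2 -> clock=5. purged={b.com}
Op 13: insert b.com -> 10.0.0.1 (expiry=5+3=8). clock=5
Op 14: tick 1 -> clock=6. purged={a.com}
Op 15: insert a.com -> 10.0.0.1 (expiry=6+3=9). clock=6
Op 16: insert b.com -> 10.0.0.2 (expiry=6+3=9). clock=6
Op 17: insert b.com -> 10.0.0.1 (expiry=6+2=8). clock=6
Op 18: tick 1 -> clock=7.
Op 19: insert a.com -> 10.0.0.2 (expiry=7+2=9). clock=7
Op 20: insert b.com -> 10.0.0.2 (expiry=7+1=8). clock=7
Op 21: insert b.com -> 10.0.0.2 (expiry=7+2=9). clock=7
Op 22: tick 4 -> clock=11. purged={a.com,b.com}
Op 23: tick 1 -> clock=12.
Op 24: insert a.com -> 10.0.0.2 (expiry=12+2=14). clock=12
Op 25: tick 3 -> clock=15. purged={a.com}
Op 26: tick 3 -> clock=18.
lookup a.com: not in cache (expired or never inserted)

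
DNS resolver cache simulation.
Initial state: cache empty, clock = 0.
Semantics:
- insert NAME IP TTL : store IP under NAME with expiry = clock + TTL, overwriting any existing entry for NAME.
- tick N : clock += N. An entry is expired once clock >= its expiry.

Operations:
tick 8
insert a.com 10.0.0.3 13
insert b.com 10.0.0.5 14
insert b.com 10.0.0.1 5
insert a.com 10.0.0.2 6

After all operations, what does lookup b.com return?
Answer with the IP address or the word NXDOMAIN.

Answer: 10.0.0.1

Derivation:
Op 1: tick 8 -> clock=8.
Op 2: insert a.com -> 10.0.0.3 (expiry=8+13=21). clock=8
Op 3: insert b.com -> 10.0.0.5 (expiry=8+14=22). clock=8
Op 4: insert b.com -> 10.0.0.1 (expiry=8+5=13). clock=8
Op 5: insert a.com -> 10.0.0.2 (expiry=8+6=14). clock=8
lookup b.com: present, ip=10.0.0.1 expiry=13 > clock=8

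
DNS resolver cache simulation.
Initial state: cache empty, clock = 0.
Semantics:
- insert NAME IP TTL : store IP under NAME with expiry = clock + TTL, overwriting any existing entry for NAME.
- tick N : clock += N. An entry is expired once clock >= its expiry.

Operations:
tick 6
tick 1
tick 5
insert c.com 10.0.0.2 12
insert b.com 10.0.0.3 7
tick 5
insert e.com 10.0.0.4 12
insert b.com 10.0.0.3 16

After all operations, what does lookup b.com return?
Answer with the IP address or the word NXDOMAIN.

Answer: 10.0.0.3

Derivation:
Op 1: tick 6 -> clock=6.
Op 2: tick 1 -> clock=7.
Op 3: tick 5 -> clock=12.
Op 4: insert c.com -> 10.0.0.2 (expiry=12+12=24). clock=12
Op 5: insert b.com -> 10.0.0.3 (expiry=12+7=19). clock=12
Op 6: tick 5 -> clock=17.
Op 7: insert e.com -> 10.0.0.4 (expiry=17+12=29). clock=17
Op 8: insert b.com -> 10.0.0.3 (expiry=17+16=33). clock=17
lookup b.com: present, ip=10.0.0.3 expiry=33 > clock=17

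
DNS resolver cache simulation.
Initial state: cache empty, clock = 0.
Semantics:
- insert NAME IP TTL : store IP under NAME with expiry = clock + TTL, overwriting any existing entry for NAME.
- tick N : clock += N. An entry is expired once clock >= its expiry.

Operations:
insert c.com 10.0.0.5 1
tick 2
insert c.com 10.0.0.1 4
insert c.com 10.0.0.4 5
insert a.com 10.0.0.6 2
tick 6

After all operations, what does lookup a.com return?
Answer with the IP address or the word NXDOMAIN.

Answer: NXDOMAIN

Derivation:
Op 1: insert c.com -> 10.0.0.5 (expiry=0+1=1). clock=0
Op 2: tick 2 -> clock=2. purged={c.com}
Op 3: insert c.com -> 10.0.0.1 (expiry=2+4=6). clock=2
Op 4: insert c.com -> 10.0.0.4 (expiry=2+5=7). clock=2
Op 5: insert a.com -> 10.0.0.6 (expiry=2+2=4). clock=2
Op 6: tick 6 -> clock=8. purged={a.com,c.com}
lookup a.com: not in cache (expired or never inserted)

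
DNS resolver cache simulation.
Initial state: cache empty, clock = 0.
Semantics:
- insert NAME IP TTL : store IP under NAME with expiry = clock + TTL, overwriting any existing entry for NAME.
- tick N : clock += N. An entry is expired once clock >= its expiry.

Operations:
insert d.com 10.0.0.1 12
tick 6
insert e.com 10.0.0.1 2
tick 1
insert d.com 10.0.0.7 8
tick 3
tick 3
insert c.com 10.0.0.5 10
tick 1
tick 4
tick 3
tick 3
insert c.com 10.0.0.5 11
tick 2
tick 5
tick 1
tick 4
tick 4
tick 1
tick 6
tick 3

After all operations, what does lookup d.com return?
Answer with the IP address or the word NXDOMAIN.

Answer: NXDOMAIN

Derivation:
Op 1: insert d.com -> 10.0.0.1 (expiry=0+12=12). clock=0
Op 2: tick 6 -> clock=6.
Op 3: insert e.com -> 10.0.0.1 (expiry=6+2=8). clock=6
Op 4: tick 1 -> clock=7.
Op 5: insert d.com -> 10.0.0.7 (expiry=7+8=15). clock=7
Op 6: tick 3 -> clock=10. purged={e.com}
Op 7: tick 3 -> clock=13.
Op 8: insert c.com -> 10.0.0.5 (expiry=13+10=23). clock=13
Op 9: tick 1 -> clock=14.
Op 10: tick 4 -> clock=18. purged={d.com}
Op 11: tick 3 -> clock=21.
Op 12: tick 3 -> clock=24. purged={c.com}
Op 13: insert c.com -> 10.0.0.5 (expiry=24+11=35). clock=24
Op 14: tick 2 -> clock=26.
Op 15: tick 5 -> clock=31.
Op 16: tick 1 -> clock=32.
Op 17: tick 4 -> clock=36. purged={c.com}
Op 18: tick 4 -> clock=40.
Op 19: tick 1 -> clock=41.
Op 20: tick 6 -> clock=47.
Op 21: tick 3 -> clock=50.
lookup d.com: not in cache (expired or never inserted)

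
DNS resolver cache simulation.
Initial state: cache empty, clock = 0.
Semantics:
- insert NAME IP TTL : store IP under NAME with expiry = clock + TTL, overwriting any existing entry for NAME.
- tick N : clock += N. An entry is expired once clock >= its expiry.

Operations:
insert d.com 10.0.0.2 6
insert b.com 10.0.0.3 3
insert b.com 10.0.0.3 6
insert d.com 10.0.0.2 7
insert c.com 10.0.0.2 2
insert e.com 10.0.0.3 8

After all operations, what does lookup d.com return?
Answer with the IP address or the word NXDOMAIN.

Answer: 10.0.0.2

Derivation:
Op 1: insert d.com -> 10.0.0.2 (expiry=0+6=6). clock=0
Op 2: insert b.com -> 10.0.0.3 (expiry=0+3=3). clock=0
Op 3: insert b.com -> 10.0.0.3 (expiry=0+6=6). clock=0
Op 4: insert d.com -> 10.0.0.2 (expiry=0+7=7). clock=0
Op 5: insert c.com -> 10.0.0.2 (expiry=0+2=2). clock=0
Op 6: insert e.com -> 10.0.0.3 (expiry=0+8=8). clock=0
lookup d.com: present, ip=10.0.0.2 expiry=7 > clock=0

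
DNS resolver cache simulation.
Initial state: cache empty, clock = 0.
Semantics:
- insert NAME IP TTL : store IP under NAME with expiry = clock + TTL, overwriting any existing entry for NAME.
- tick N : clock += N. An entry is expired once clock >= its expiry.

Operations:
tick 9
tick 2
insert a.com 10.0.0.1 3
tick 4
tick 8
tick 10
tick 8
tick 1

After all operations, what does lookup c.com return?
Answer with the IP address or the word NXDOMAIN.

Answer: NXDOMAIN

Derivation:
Op 1: tick 9 -> clock=9.
Op 2: tick 2 -> clock=11.
Op 3: insert a.com -> 10.0.0.1 (expiry=11+3=14). clock=11
Op 4: tick 4 -> clock=15. purged={a.com}
Op 5: tick 8 -> clock=23.
Op 6: tick 10 -> clock=33.
Op 7: tick 8 -> clock=41.
Op 8: tick 1 -> clock=42.
lookup c.com: not in cache (expired or never inserted)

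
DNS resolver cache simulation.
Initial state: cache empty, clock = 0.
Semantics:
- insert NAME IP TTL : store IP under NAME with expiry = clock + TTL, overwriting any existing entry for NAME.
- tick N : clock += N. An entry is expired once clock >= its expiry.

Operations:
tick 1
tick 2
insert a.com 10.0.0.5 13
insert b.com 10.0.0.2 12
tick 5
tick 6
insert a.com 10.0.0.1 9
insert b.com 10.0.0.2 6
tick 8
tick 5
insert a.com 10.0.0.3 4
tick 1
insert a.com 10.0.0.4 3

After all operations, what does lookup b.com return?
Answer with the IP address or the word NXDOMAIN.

Op 1: tick 1 -> clock=1.
Op 2: tick 2 -> clock=3.
Op 3: insert a.com -> 10.0.0.5 (expiry=3+13=16). clock=3
Op 4: insert b.com -> 10.0.0.2 (expiry=3+12=15). clock=3
Op 5: tick 5 -> clock=8.
Op 6: tick 6 -> clock=14.
Op 7: insert a.com -> 10.0.0.1 (expiry=14+9=23). clock=14
Op 8: insert b.com -> 10.0.0.2 (expiry=14+6=20). clock=14
Op 9: tick 8 -> clock=22. purged={b.com}
Op 10: tick 5 -> clock=27. purged={a.com}
Op 11: insert a.com -> 10.0.0.3 (expiry=27+4=31). clock=27
Op 12: tick 1 -> clock=28.
Op 13: insert a.com -> 10.0.0.4 (expiry=28+3=31). clock=28
lookup b.com: not in cache (expired or never inserted)

Answer: NXDOMAIN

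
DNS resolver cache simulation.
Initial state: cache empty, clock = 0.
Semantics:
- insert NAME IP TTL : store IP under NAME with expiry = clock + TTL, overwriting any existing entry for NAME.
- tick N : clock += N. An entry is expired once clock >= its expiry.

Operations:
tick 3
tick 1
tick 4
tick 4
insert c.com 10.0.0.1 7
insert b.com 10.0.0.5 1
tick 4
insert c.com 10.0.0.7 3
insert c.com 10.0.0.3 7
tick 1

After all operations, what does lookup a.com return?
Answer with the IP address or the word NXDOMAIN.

Answer: NXDOMAIN

Derivation:
Op 1: tick 3 -> clock=3.
Op 2: tick 1 -> clock=4.
Op 3: tick 4 -> clock=8.
Op 4: tick 4 -> clock=12.
Op 5: insert c.com -> 10.0.0.1 (expiry=12+7=19). clock=12
Op 6: insert b.com -> 10.0.0.5 (expiry=12+1=13). clock=12
Op 7: tick 4 -> clock=16. purged={b.com}
Op 8: insert c.com -> 10.0.0.7 (expiry=16+3=19). clock=16
Op 9: insert c.com -> 10.0.0.3 (expiry=16+7=23). clock=16
Op 10: tick 1 -> clock=17.
lookup a.com: not in cache (expired or never inserted)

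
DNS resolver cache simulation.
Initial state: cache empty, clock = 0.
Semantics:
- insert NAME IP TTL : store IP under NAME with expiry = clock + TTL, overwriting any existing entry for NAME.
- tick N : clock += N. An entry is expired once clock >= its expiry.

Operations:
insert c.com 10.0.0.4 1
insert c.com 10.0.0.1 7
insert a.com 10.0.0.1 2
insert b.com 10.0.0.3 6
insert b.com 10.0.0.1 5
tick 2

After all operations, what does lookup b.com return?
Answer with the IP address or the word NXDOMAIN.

Op 1: insert c.com -> 10.0.0.4 (expiry=0+1=1). clock=0
Op 2: insert c.com -> 10.0.0.1 (expiry=0+7=7). clock=0
Op 3: insert a.com -> 10.0.0.1 (expiry=0+2=2). clock=0
Op 4: insert b.com -> 10.0.0.3 (expiry=0+6=6). clock=0
Op 5: insert b.com -> 10.0.0.1 (expiry=0+5=5). clock=0
Op 6: tick 2 -> clock=2. purged={a.com}
lookup b.com: present, ip=10.0.0.1 expiry=5 > clock=2

Answer: 10.0.0.1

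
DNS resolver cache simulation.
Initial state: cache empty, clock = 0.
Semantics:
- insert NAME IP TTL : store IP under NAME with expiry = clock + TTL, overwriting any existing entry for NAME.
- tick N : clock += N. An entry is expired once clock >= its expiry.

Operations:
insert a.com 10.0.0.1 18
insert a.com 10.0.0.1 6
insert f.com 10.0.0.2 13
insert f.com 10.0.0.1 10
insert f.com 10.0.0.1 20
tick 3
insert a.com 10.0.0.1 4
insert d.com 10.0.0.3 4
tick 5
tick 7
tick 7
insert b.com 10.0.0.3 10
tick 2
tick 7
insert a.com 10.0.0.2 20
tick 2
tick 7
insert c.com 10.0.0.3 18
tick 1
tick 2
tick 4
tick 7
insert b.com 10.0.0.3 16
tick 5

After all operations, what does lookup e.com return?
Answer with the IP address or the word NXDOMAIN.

Answer: NXDOMAIN

Derivation:
Op 1: insert a.com -> 10.0.0.1 (expiry=0+18=18). clock=0
Op 2: insert a.com -> 10.0.0.1 (expiry=0+6=6). clock=0
Op 3: insert f.com -> 10.0.0.2 (expiry=0+13=13). clock=0
Op 4: insert f.com -> 10.0.0.1 (expiry=0+10=10). clock=0
Op 5: insert f.com -> 10.0.0.1 (expiry=0+20=20). clock=0
Op 6: tick 3 -> clock=3.
Op 7: insert a.com -> 10.0.0.1 (expiry=3+4=7). clock=3
Op 8: insert d.com -> 10.0.0.3 (expiry=3+4=7). clock=3
Op 9: tick 5 -> clock=8. purged={a.com,d.com}
Op 10: tick 7 -> clock=15.
Op 11: tick 7 -> clock=22. purged={f.com}
Op 12: insert b.com -> 10.0.0.3 (expiry=22+10=32). clock=22
Op 13: tick 2 -> clock=24.
Op 14: tick 7 -> clock=31.
Op 15: insert a.com -> 10.0.0.2 (expiry=31+20=51). clock=31
Op 16: tick 2 -> clock=33. purged={b.com}
Op 17: tick 7 -> clock=40.
Op 18: insert c.com -> 10.0.0.3 (expiry=40+18=58). clock=40
Op 19: tick 1 -> clock=41.
Op 20: tick 2 -> clock=43.
Op 21: tick 4 -> clock=47.
Op 22: tick 7 -> clock=54. purged={a.com}
Op 23: insert b.com -> 10.0.0.3 (expiry=54+16=70). clock=54
Op 24: tick 5 -> clock=59. purged={c.com}
lookup e.com: not in cache (expired or never inserted)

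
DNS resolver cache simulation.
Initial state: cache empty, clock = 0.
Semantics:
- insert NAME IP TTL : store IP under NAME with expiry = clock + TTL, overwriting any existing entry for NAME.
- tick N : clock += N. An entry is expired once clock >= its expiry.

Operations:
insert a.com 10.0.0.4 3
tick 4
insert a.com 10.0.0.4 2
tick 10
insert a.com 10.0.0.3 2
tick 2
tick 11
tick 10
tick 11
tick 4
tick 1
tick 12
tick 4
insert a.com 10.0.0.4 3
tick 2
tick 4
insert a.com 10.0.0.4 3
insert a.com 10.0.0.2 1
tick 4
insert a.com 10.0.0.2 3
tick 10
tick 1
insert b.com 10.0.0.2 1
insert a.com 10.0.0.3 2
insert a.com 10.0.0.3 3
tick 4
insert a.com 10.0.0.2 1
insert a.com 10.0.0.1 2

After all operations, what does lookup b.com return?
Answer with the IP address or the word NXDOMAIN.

Answer: NXDOMAIN

Derivation:
Op 1: insert a.com -> 10.0.0.4 (expiry=0+3=3). clock=0
Op 2: tick 4 -> clock=4. purged={a.com}
Op 3: insert a.com -> 10.0.0.4 (expiry=4+2=6). clock=4
Op 4: tick 10 -> clock=14. purged={a.com}
Op 5: insert a.com -> 10.0.0.3 (expiry=14+2=16). clock=14
Op 6: tick 2 -> clock=16. purged={a.com}
Op 7: tick 11 -> clock=27.
Op 8: tick 10 -> clock=37.
Op 9: tick 11 -> clock=48.
Op 10: tick 4 -> clock=52.
Op 11: tick 1 -> clock=53.
Op 12: tick 12 -> clock=65.
Op 13: tick 4 -> clock=69.
Op 14: insert a.com -> 10.0.0.4 (expiry=69+3=72). clock=69
Op 15: tick 2 -> clock=71.
Op 16: tick 4 -> clock=75. purged={a.com}
Op 17: insert a.com -> 10.0.0.4 (expiry=75+3=78). clock=75
Op 18: insert a.com -> 10.0.0.2 (expiry=75+1=76). clock=75
Op 19: tick 4 -> clock=79. purged={a.com}
Op 20: insert a.com -> 10.0.0.2 (expiry=79+3=82). clock=79
Op 21: tick 10 -> clock=89. purged={a.com}
Op 22: tick 1 -> clock=90.
Op 23: insert b.com -> 10.0.0.2 (expiry=90+1=91). clock=90
Op 24: insert a.com -> 10.0.0.3 (expiry=90+2=92). clock=90
Op 25: insert a.com -> 10.0.0.3 (expiry=90+3=93). clock=90
Op 26: tick 4 -> clock=94. purged={a.com,b.com}
Op 27: insert a.com -> 10.0.0.2 (expiry=94+1=95). clock=94
Op 28: insert a.com -> 10.0.0.1 (expiry=94+2=96). clock=94
lookup b.com: not in cache (expired or never inserted)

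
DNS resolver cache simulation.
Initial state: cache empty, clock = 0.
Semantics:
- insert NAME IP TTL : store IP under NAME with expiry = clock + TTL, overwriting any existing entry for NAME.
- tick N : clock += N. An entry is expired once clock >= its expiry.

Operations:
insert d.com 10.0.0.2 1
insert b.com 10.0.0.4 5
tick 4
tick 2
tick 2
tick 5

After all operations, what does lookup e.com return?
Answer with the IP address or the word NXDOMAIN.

Op 1: insert d.com -> 10.0.0.2 (expiry=0+1=1). clock=0
Op 2: insert b.com -> 10.0.0.4 (expiry=0+5=5). clock=0
Op 3: tick 4 -> clock=4. purged={d.com}
Op 4: tick 2 -> clock=6. purged={b.com}
Op 5: tick 2 -> clock=8.
Op 6: tick 5 -> clock=13.
lookup e.com: not in cache (expired or never inserted)

Answer: NXDOMAIN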